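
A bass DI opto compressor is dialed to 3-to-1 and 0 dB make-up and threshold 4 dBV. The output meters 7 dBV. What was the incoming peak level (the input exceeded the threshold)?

13 dBV

The compressed level sits 7 − 4 = 3 dB over threshold.
Before 3:1 compression the overshoot was 3 × 3 = 9 dB, so input = 4 + 9 = 13 dBV.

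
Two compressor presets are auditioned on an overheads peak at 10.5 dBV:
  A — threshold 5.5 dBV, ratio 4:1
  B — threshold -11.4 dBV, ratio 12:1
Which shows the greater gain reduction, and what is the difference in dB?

B, by 16.325 dB

A: 5 dB over, compressed to 1.25 dB over, so 3.75 dB of GR.
B: 21.9 dB over, compressed to 1.825 dB over, so 20.075 dB of GR.
B reduces 16.325 dB more.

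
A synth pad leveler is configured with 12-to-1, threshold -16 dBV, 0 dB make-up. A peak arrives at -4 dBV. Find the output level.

-4 dBV sits 12 dB over threshold.
12:1 compression reduces that to 12/12 = 1 dB over.
So the level is -16 + 1 = -15 dBV.

-15 dBV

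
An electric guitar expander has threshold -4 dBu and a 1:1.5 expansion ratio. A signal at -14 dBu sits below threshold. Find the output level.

-19 dBu

The input is 10 dB below the -4 dBu threshold.
A 1:1.5 expander multiplies undershoot by 1.5: 10 × 1.5 = 15 dB below threshold.
Output = -4 − 15 = -19 dBu.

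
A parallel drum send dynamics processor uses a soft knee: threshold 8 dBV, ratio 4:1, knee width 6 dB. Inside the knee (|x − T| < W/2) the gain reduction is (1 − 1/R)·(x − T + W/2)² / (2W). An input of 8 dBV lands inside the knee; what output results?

7.4375 dBV

x − T + W/2 = 8 − 8 + 3 = 3.
GR = (1 − 1/4) × 3² / 12 = 0.75 × 9 / 12 = 0.5625 dB.
Output = 8 − 0.5625 = 7.4375 dBV.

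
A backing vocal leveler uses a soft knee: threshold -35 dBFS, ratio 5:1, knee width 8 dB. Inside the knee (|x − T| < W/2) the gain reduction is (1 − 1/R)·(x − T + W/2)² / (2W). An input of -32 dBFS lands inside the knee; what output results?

x − T + W/2 = -32 − (-35) + 4 = 7.
GR = (1 − 1/5) × 7² / 16 = 0.8 × 49 / 16 = 2.45 dB.
Output = -32 − 2.45 = -34.45 dBFS.

-34.45 dBFS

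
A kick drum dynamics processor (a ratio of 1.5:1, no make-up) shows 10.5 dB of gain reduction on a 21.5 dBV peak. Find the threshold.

-10 dBV

Input is 31.5 dB above T (since output overshoot × R = input overshoot: (11 − T)·1.5 = 21.5 − T gives T = -10 dBV).
Check: -10 + (21.5 − (-10))/1.5 = -10 + 21 = 11 dBV. ✓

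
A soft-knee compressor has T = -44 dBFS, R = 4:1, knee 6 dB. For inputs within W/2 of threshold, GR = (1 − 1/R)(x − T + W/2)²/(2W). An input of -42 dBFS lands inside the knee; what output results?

x − T + W/2 = -42 − (-44) + 3 = 5.
GR = (1 − 1/4) × 5² / 12 = 0.75 × 25 / 12 = 1.5625 dB.
Output = -42 − 1.5625 = -43.5625 dBFS.

-43.5625 dBFS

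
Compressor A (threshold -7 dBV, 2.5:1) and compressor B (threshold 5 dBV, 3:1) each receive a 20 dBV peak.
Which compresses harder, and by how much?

A, by 6.2 dB

A: overshoot 27 dB → output overshoot 10.8 dB → GR 16.2 dB.
B: overshoot 15 dB → output overshoot 5 dB → GR 10 dB.
Difference: 6.2 dB in favour of A.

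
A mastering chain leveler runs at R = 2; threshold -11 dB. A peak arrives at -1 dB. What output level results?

-6 dB

Overshoot: -1 − (-11) = 10 dB.
The 10 dB excess becomes 5 dB after 2:1 reduction.
That puts the output at -6 dB.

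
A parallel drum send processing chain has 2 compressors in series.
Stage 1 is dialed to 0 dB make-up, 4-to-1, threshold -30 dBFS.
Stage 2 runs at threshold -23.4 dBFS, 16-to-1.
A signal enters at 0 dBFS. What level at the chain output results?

-23.34375 dBFS

Stage 1: overshoot 30 dB → 30/4 = 7.5 dB → -22.5 dBFS.
Stage 2: -22.5 dBFS is 0.9 dB over -23.4 dBFS; at 16:1 that becomes 0.05625 dB over, giving -23.34375 dBFS.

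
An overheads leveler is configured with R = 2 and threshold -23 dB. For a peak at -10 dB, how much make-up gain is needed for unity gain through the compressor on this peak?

6.5 dB

The peak compresses to -23 + 13/2 = -16.5 dB.
To reach -10 dB requires -10 − (-16.5) = 6.5 dB of make-up.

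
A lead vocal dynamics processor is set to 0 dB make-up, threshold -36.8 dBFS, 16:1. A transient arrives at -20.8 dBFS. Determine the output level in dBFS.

The input is 16 dB above the -36.8 dBFS threshold.
At 16:1 the overshoot is divided by 16, leaving 1 dB above threshold.
So the level is -36.8 + 1 = -35.8 dBFS.

-35.8 dBFS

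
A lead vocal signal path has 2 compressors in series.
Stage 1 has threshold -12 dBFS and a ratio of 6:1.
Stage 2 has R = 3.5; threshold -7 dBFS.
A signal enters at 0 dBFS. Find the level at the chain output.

Stage 1: overshoot 12 dB → 12/6 = 2 dB → -10 dBFS.
Stage 2: below threshold (-10 ≤ -7); passes unchanged; output -10 dBFS.

-10 dBFS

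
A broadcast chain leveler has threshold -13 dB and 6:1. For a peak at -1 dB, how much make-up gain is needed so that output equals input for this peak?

Overshoot 12 dB → 12/6 = 2 dB after compression, so the compressed level is -13 + 2 = -11 dB.
Make-up = target − compressed = -1 − (-11) = 10 dB.

10 dB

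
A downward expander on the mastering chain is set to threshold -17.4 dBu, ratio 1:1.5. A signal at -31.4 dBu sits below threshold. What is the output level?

Below threshold, a 1:1.5 expander applies gain = (1.5−1)×(T − x) of attenuation.
(1.5−1) × 14 = 7 dB, so output = -31.4 − 7 = -38.4 dBu.

-38.4 dBu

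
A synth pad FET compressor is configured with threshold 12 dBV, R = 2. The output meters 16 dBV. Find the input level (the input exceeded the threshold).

20 dBV

That's 4 dB above the 12 dBV threshold.
Undo the ratio: input overshoot = 4 × 2 = 8 dB, giving input = 20 dBV.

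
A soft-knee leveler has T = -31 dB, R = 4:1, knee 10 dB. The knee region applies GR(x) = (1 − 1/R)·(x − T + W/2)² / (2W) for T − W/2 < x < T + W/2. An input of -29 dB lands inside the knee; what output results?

-30.8375 dB

x − T + W/2 = -29 − (-31) + 5 = 7.
GR = (1 − 1/4) × 7² / 20 = 0.75 × 49 / 20 = 1.8375 dB.
Output = -29 − 1.8375 = -30.8375 dB.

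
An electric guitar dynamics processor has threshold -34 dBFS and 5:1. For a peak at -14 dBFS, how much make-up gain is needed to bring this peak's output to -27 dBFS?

Overshoot 20 dB → 20/5 = 4 dB after compression, so the compressed level is -34 + 4 = -30 dBFS.
Make-up = target − compressed = -27 − (-30) = 3 dB.

3 dB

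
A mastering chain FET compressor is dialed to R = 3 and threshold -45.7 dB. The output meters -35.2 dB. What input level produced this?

-14.2 dB

The compressed level sits -35.2 − (-45.7) = 10.5 dB over threshold.
Undo the ratio: input overshoot = 10.5 × 3 = 31.5 dB, giving input = -14.2 dB.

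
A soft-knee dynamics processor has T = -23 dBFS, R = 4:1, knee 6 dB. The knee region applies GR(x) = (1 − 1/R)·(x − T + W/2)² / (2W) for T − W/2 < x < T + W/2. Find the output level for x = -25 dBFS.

-25.0625 dBFS

x − T + W/2 = -25 − (-23) + 3 = 1.
GR = (1 − 1/4) × 1² / 12 = 0.75 × 1 / 12 = 0.0625 dB.
Output = -25 − 0.0625 = -25.0625 dBFS.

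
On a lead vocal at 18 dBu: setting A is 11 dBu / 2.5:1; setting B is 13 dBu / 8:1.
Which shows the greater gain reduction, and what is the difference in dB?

A: overshoot 7 dB → output overshoot 2.8 dB → GR 4.2 dB.
B: overshoot 5 dB → output overshoot 0.625 dB → GR 4.375 dB.
B reduces 0.175 dB more.

B, by 0.175 dB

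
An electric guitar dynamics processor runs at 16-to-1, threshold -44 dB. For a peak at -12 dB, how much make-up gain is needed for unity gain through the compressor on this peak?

Overshoot 32 dB → 32/16 = 2 dB after compression, so the compressed level is -44 + 2 = -42 dB.
Make-up = target − compressed = -12 − (-42) = 30 dB.

30 dB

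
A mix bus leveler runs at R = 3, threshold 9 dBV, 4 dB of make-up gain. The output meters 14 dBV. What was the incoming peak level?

12 dBV

Stripping the +4 dB make-up gives 10 dBV at the gain stage.
That's 1 dB above the 9 dBV threshold.
Input overshoot = R × output overshoot = 3 dB → input = 9 + 3 = 12 dBV.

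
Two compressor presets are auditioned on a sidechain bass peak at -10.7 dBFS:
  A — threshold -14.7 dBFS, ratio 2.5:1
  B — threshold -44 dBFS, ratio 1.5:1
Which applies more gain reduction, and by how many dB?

B, by 8.7 dB

A: 4 dB over, compressed to 1.6 dB over, so 2.4 dB of GR.
B: 33.3 dB over, compressed to 22.2 dB over, so 11.1 dB of GR.
B applies 8.7 dB more gain reduction.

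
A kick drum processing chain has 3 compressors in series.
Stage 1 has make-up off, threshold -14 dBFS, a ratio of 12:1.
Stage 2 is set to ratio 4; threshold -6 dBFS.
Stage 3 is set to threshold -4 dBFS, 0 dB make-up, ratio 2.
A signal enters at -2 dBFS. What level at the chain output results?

-13 dBFS

Stage 1: overshoot 12 dB → 12/12 = 1 dB → -13 dBFS.
Stage 2: -13 dBFS ≤ -6 dBFS, so stage 2 doesn't engage; output -13 dBFS.
Stage 3: -13 dBFS ≤ -4 dBFS, so stage 3 doesn't engage; output -13 dBFS.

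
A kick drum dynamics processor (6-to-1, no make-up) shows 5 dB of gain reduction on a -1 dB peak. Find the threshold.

Gain reduction = -1 − (-6) = 5 dB; output overshoot = GR / (R − 1) = 5 / 5 = 1 dB.
Threshold = output − output overshoot = -6 − 1 = -7 dB.

-7 dB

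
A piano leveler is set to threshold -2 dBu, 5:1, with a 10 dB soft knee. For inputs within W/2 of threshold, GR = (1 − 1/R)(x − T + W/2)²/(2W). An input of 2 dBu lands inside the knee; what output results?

x − T + W/2 = 2 − (-2) + 5 = 9.
GR = (1 − 1/5) × 9² / 20 = 0.8 × 81 / 20 = 3.24 dB.
Output = 2 − 3.24 = -1.24 dBu.

-1.24 dBu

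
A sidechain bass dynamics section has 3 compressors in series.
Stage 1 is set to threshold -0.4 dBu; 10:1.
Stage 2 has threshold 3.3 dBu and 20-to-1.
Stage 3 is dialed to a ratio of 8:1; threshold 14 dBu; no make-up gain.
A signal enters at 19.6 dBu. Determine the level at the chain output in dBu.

1.6 dBu

Stage 1: 19.6 dBu is 20 dB over -0.4 dBu; at 10:1 that becomes 2 dB over, giving 1.6 dBu.
Stage 2: 1.6 dBu is at or below the 3.3 dBu threshold — no compression; output 1.6 dBu.
Stage 3: 1.6 dBu is at or below the 14 dBu threshold — no compression; output 1.6 dBu.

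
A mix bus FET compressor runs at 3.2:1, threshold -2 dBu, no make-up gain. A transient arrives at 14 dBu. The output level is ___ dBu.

14 dBu sits 16 dB over threshold.
The 16 dB excess becomes 5 dB after 3.2:1 reduction.
So the level is -2 + 5 = 3 dBu.

3 dBu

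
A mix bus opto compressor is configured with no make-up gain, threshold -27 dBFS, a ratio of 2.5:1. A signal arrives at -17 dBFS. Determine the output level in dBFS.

-23 dBFS

-17 dBFS sits 10 dB over threshold.
At 2.5:1 the overshoot is divided by 2.5, leaving 4 dB above threshold.
Output = -27 + 4 = -23 dBFS.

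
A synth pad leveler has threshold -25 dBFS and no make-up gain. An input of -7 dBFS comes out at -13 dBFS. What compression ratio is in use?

Input overshoot = -7 − (-25) = 18 dB; output overshoot = -13 − (-25) = 12 dB.
Ratio = 18 / 12 = 1.5.

1.5:1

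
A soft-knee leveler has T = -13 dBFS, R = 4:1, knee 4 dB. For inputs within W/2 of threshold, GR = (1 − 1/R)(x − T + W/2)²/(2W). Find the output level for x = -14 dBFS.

x − T + W/2 = -14 − (-13) + 2 = 1.
GR = (1 − 1/4) × 1² / 8 = 0.75 × 1 / 8 = 0.09375 dB.
Output = -14 − 0.09375 = -14.09375 dBFS.

-14.09375 dBFS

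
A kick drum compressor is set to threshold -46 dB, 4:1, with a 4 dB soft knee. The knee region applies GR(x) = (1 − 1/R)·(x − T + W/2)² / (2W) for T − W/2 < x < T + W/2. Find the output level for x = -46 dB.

-46.375 dB

x − T + W/2 = -46 − (-46) + 2 = 2.
GR = (1 − 1/4) × 2² / 8 = 0.75 × 4 / 8 = 0.375 dB.
Output = -46 − 0.375 = -46.375 dB.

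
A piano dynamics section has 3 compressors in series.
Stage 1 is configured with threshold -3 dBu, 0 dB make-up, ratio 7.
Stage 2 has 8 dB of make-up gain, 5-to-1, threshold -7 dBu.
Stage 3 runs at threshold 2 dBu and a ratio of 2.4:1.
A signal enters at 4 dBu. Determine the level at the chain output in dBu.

Stage 1: 4 dBu is 7 dB over -3 dBu; at 7:1 that becomes 1 dB over, giving -2 dBu.
Stage 2: 5 dB above -7 dBu, reduced 5:1 to 1 dB above → -6 dBu; +8 dB make-up → 2 dBu.
Stage 3: below threshold (2 ≤ 2); passes unchanged; output 2 dBu.

2 dBu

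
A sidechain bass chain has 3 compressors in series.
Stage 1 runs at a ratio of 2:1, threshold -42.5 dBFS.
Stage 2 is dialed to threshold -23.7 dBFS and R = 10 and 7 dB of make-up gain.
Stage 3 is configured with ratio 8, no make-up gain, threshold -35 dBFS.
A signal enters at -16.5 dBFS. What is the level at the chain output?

Stage 1: -16.5 dBFS is 26 dB over -42.5 dBFS; at 2:1 that becomes 13 dB over, giving -29.5 dBFS.
Stage 2: below threshold (-29.5 ≤ -23.7); passes unchanged; make-up brings it to -22.5 dBFS.
Stage 3: overshoot 12.5 dB → 12.5/8 = 1.5625 dB → -33.4375 dBFS.

-33.4375 dBFS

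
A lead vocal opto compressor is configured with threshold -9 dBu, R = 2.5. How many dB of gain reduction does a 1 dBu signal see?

The signal is 10 dB above threshold.
A 2.5:1 ratio leaves 4 dB of that excess.
Gain reduction = 10 − 4 = 6 dB.

6 dB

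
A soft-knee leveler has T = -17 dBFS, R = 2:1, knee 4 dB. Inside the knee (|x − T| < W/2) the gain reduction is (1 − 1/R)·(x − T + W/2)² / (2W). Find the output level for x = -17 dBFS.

-17.25 dBFS

x − T + W/2 = -17 − (-17) + 2 = 2.
GR = (1 − 1/2) × 2² / 8 = 0.5 × 4 / 8 = 0.25 dB.
Output = -17 − 0.25 = -17.25 dBFS.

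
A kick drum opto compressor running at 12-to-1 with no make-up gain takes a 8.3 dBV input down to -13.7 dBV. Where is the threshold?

Let T be the threshold. Output overshoot = (input overshoot)/R, so -13.7 − T = (8.3 − T)/12.
12·(-13.7 − T) = 8.3 − T → 11·T = -164.4 − 8.3 = -172.7.
T = -172.7/11 = -15.7 dBV.

-15.7 dBV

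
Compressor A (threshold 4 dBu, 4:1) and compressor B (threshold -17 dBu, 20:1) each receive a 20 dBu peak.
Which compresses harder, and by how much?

A: GR = 16 − 16/4 = 12 dB.
B: GR = 37 − 37/20 = 35.15 dB.
B applies 23.15 dB more gain reduction.

B, by 23.15 dB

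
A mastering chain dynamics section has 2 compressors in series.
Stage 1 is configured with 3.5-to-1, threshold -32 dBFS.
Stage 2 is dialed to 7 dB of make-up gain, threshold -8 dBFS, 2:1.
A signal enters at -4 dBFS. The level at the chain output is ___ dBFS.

Stage 1: 28 dB above -32 dBFS, reduced 3.5:1 to 8 dB above → -24 dBFS.
Stage 2: -24 dBFS ≤ -8 dBFS, so stage 2 doesn't engage; make-up brings it to -17 dBFS.

-17 dBFS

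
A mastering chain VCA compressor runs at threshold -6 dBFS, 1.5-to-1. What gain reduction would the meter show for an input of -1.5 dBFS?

1.5 dB

The signal is 4.5 dB above threshold.
At 1.5:1, output sits 4.5/1.5 = 3 dB above threshold.
So the signal is attenuated by 4.5 − 3 = 1.5 dB.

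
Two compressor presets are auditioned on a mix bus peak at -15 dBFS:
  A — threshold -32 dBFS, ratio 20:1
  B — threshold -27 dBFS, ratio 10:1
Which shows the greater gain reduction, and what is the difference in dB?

A: 17 dB over, compressed to 0.85 dB over, so 16.15 dB of GR.
B: 12 dB over, compressed to 1.2 dB over, so 10.8 dB of GR.
Difference: 5.35 dB in favour of A.

A, by 5.35 dB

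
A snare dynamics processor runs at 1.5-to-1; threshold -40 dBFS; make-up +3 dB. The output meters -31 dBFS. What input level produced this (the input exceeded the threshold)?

Remove make-up: -31 − 3 = -34 dBFS.
That's 6 dB above the -40 dBFS threshold.
Before 1.5:1 compression the overshoot was 6 × 1.5 = 9 dB, so input = -40 + 9 = -31 dBFS.

-31 dBFS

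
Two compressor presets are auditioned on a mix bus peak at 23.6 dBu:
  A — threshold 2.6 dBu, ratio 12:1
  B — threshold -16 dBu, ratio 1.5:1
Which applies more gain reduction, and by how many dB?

A: overshoot 21 dB → output overshoot 1.75 dB → GR 19.25 dB.
B: overshoot 39.6 dB → output overshoot 26.4 dB → GR 13.2 dB.
Difference: 6.05 dB in favour of A.

A, by 6.05 dB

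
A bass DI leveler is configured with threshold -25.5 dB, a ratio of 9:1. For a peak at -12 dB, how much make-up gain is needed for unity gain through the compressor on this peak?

Without make-up, output = threshold + overshoot/9 = -25.5 + 1.5 = -24 dB.
Gap to target: 12 dB.

12 dB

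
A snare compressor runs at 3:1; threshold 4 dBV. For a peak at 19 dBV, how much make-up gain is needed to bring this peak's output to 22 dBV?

The peak compresses to 4 + 15/3 = 9 dBV.
To reach 22 dBV requires 22 − 9 = 13 dB of make-up.

13 dB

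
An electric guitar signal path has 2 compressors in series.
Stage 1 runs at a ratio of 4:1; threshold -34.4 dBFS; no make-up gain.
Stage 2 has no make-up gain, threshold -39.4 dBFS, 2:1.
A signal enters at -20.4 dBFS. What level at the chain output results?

Stage 1: -20.4 dBFS is 14 dB over -34.4 dBFS; at 4:1 that becomes 3.5 dB over, giving -30.9 dBFS.
Stage 2: -30.9 dBFS is 8.5 dB over -39.4 dBFS; at 2:1 that becomes 4.25 dB over, giving -35.15 dBFS.

-35.15 dBFS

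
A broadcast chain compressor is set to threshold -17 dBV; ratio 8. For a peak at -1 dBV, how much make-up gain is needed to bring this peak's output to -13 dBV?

Overshoot 16 dB → 16/8 = 2 dB after compression, so the compressed level is -17 + 2 = -15 dBV.
Make-up = target − compressed = -13 − (-15) = 2 dB.

2 dB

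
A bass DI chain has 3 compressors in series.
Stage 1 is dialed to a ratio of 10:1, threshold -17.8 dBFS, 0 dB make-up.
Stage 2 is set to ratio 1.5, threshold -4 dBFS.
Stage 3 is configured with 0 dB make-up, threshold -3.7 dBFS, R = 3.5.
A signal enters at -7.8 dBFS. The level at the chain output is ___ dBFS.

Stage 1: 10 dB above -17.8 dBFS, reduced 10:1 to 1 dB above → -16.8 dBFS.
Stage 2: below threshold (-16.8 ≤ -4); passes unchanged; output -16.8 dBFS.
Stage 3: -16.8 dBFS is at or below the -3.7 dBFS threshold — no compression; output -16.8 dBFS.

-16.8 dBFS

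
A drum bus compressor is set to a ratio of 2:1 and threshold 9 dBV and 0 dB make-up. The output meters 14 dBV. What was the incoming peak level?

Post-compression overshoot = 14 − 9 = 5 dB.
Undo the ratio: input overshoot = 5 × 2 = 10 dB, giving input = 19 dBV.

19 dBV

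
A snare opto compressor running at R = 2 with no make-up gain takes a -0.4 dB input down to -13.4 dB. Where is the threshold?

Gain reduction = -0.4 − (-13.4) = 13 dB; output overshoot = GR / (R − 1) = 13 / 1 = 13 dB.
Threshold = output − output overshoot = -13.4 − 13 = -26.4 dB.

-26.4 dB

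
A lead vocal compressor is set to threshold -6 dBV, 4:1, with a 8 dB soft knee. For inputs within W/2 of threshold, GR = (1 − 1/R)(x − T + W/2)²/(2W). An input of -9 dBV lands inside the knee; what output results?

-9.046875 dBV

x − T + W/2 = -9 − (-6) + 4 = 1.
GR = (1 − 1/4) × 1² / 16 = 0.75 × 1 / 16 = 0.046875 dB.
Output = -9 − 0.046875 = -9.046875 dBV.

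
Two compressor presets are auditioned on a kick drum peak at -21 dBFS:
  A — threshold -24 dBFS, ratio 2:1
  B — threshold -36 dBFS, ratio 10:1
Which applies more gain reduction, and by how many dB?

A: overshoot 3 dB → output overshoot 1.5 dB → GR 1.5 dB.
B: overshoot 15 dB → output overshoot 1.5 dB → GR 13.5 dB.
B reduces 12 dB more.

B, by 12 dB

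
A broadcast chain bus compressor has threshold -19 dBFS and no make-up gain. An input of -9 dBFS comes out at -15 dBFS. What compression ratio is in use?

Input overshoot = -9 − (-19) = 10 dB; output overshoot = -15 − (-19) = 4 dB.
Ratio = 10 / 4 = 2.5.

2.5:1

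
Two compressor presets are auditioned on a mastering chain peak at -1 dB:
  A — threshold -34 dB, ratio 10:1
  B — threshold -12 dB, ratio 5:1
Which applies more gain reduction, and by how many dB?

A: GR = 33 − 33/10 = 29.7 dB.
B: GR = 11 − 11/5 = 8.8 dB.
A applies 20.9 dB more gain reduction.

A, by 20.9 dB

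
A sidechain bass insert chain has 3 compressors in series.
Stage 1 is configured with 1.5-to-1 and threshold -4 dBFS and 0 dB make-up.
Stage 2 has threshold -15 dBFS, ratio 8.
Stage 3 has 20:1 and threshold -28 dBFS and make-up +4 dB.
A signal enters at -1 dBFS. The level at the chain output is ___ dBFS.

Stage 1: overshoot 3 dB → 3/1.5 = 2 dB → -2 dBFS.
Stage 2: 13 dB above -15 dBFS, reduced 8:1 to 1.625 dB above → -13.375 dBFS.
Stage 3: -13.375 dBFS is 14.625 dB over -28 dBFS; at 20:1 that becomes 0.73125 dB over, giving -27.26875 dBFS; +4 dB make-up → -23.26875 dBFS.

-23.26875 dBFS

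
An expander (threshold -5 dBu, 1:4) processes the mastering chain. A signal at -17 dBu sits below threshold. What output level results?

Undershoot = (-5) − (-17) = 12 dB.
At 1:4, that expands to 48 dB under threshold.
Output = -5 − 48 = -53 dBu.

-53 dBu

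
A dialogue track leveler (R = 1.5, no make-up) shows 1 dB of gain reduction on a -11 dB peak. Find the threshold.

Input is 3 dB above T (since output overshoot × R = input overshoot: (-12 − T)·1.5 = -11 − T gives T = -14 dB).
Check: -14 + (-11 − (-14))/1.5 = -14 + 2 = -12 dB. ✓

-14 dB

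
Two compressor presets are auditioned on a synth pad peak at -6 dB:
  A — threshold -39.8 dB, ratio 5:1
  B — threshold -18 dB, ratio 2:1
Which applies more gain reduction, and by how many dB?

A: 33.8 dB over, compressed to 6.76 dB over, so 27.04 dB of GR.
B: 12 dB over, compressed to 6 dB over, so 6 dB of GR.
Difference: 21.04 dB in favour of A.

A, by 21.04 dB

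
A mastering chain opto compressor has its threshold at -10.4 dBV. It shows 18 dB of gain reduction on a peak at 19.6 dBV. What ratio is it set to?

2.5:1

Input overshoot = 19.6 − (-10.4) = 30 dB.
Output overshoot = 30 − 18 = 12 dB.
Ratio = input overshoot / output overshoot = 30 / 12 = 2.5.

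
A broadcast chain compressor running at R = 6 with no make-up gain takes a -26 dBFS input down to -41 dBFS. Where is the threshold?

-44 dBFS

Let T be the threshold. Output overshoot = (input overshoot)/R, so -41 − T = (-26 − T)/6.
6·(-41 − T) = -26 − T → 5·T = -246 − (-26) = -220.
T = -220/5 = -44 dBFS.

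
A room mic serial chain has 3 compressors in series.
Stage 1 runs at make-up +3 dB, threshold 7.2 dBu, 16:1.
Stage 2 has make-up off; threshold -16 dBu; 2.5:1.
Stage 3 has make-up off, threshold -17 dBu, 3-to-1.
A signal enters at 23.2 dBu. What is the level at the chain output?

Stage 1: 16 dB above 7.2 dBu, reduced 16:1 to 1 dB above → 8.2 dBu; +3 dB make-up → 11.2 dBu.
Stage 2: overshoot 27.2 dB → 27.2/2.5 = 10.88 dB → -5.12 dBu.
Stage 3: overshoot 11.88 dB → 11.88/3 = 3.96 dB → -13.04 dBu.

-13.04 dBu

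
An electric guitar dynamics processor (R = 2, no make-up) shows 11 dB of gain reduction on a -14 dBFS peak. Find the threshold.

-36 dBFS

Let T be the threshold. Output overshoot = (input overshoot)/R, so -25 − T = (-14 − T)/2.
2·(-25 − T) = -14 − T → 1·T = -50 − (-14) = -36.
T = -36/1 = -36 dBFS.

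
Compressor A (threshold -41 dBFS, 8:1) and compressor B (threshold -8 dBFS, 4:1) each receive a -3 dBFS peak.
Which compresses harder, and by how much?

A, by 29.5 dB

A: overshoot 38 dB → output overshoot 4.75 dB → GR 33.25 dB.
B: overshoot 5 dB → output overshoot 1.25 dB → GR 3.75 dB.
A reduces 29.5 dB more.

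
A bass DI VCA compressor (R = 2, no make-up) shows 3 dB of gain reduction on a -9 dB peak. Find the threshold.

Input is 6 dB above T (since output overshoot × R = input overshoot: (-12 − T)·2 = -9 − T gives T = -15 dB).
Check: -15 + (-9 − (-15))/2 = -15 + 3 = -12 dB. ✓

-15 dB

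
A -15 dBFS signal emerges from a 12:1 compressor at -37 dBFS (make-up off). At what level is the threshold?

Let T be the threshold. Output overshoot = (input overshoot)/R, so -37 − T = (-15 − T)/12.
12·(-37 − T) = -15 − T → 11·T = -444 − (-15) = -429.
T = -429/11 = -39 dBFS.

-39 dBFS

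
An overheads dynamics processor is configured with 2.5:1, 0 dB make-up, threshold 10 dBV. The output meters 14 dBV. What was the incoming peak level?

The compressed level sits 14 − 10 = 4 dB over threshold.
Before 2.5:1 compression the overshoot was 4 × 2.5 = 10 dB, so input = 10 + 10 = 20 dBV.

20 dBV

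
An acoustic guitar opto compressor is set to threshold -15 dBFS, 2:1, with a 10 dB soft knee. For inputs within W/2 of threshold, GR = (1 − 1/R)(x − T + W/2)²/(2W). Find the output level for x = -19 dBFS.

-19.025 dBFS

x − T + W/2 = -19 − (-15) + 5 = 1.
GR = (1 − 1/2) × 1² / 20 = 0.5 × 1 / 20 = 0.025 dB.
Output = -19 − 0.025 = -19.025 dBFS.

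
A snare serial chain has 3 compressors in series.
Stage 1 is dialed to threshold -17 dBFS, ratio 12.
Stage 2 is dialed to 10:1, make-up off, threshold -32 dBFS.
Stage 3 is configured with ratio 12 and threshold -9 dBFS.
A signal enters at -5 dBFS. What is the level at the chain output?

-30.4 dBFS

Stage 1: 12 dB above -17 dBFS, reduced 12:1 to 1 dB above → -16 dBFS.
Stage 2: overshoot 16 dB → 16/10 = 1.6 dB → -30.4 dBFS.
Stage 3: -30.4 dBFS ≤ -9 dBFS, so stage 3 doesn't engage; output -30.4 dBFS.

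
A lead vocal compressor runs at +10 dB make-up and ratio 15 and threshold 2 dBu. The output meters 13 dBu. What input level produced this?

Remove make-up: 13 − 10 = 3 dBu.
That's 1 dB above the 2 dBu threshold.
Undo the ratio: input overshoot = 1 × 15 = 15 dB, giving input = 17 dBu.

17 dBu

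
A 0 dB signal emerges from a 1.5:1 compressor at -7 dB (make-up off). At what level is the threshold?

Input is 21 dB above T (since output overshoot × R = input overshoot: (-7 − T)·1.5 = 0 − T gives T = -21 dB).
Check: -21 + (0 − (-21))/1.5 = -21 + 14 = -7 dB. ✓

-21 dB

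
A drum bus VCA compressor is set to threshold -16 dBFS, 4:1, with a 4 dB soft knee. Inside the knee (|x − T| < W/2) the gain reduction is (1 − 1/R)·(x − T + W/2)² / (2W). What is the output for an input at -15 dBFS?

-15.84375 dBFS

x − T + W/2 = -15 − (-16) + 2 = 3.
GR = (1 − 1/4) × 3² / 8 = 0.75 × 9 / 8 = 0.84375 dB.
Output = -15 − 0.84375 = -15.84375 dBFS.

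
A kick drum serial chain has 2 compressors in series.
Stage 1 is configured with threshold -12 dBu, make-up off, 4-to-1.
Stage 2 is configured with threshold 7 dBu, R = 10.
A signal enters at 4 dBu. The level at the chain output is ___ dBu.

Stage 1: 4 dBu is 16 dB over -12 dBu; at 4:1 that becomes 4 dB over, giving -8 dBu.
Stage 2: below threshold (-8 ≤ 7); passes unchanged; output -8 dBu.

-8 dBu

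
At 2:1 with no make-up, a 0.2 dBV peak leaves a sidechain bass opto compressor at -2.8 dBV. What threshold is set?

Gain reduction = 0.2 − (-2.8) = 3 dB; output overshoot = GR / (R − 1) = 3 / 1 = 3 dB.
Threshold = output − output overshoot = -2.8 − 3 = -5.8 dBV.

-5.8 dBV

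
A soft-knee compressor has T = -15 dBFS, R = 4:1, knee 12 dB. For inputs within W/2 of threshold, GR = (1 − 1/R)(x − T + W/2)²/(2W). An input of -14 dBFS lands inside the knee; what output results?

-15.53125 dBFS

x − T + W/2 = -14 − (-15) + 6 = 7.
GR = (1 − 1/4) × 7² / 24 = 0.75 × 49 / 24 = 1.53125 dB.
Output = -14 − 1.53125 = -15.53125 dBFS.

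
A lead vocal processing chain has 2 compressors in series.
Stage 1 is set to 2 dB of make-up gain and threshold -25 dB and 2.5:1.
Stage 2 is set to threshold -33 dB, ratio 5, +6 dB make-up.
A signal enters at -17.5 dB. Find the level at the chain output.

-24.4 dB

Stage 1: overshoot 7.5 dB → 7.5/2.5 = 3 dB → -22 dB; +2 dB make-up → -20 dB.
Stage 2: overshoot 13 dB → 13/5 = 2.6 dB → -30.4 dB; +6 dB make-up → -24.4 dB.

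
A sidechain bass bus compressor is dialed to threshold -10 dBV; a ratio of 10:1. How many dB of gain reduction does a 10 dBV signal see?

18 dB

The signal is 20 dB above threshold.
At 10:1, output sits 20/10 = 2 dB above threshold.
Gain reduction = 20 − 2 = 18 dB.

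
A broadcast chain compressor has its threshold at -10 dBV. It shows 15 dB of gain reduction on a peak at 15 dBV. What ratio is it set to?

Input overshoot = 15 − (-10) = 25 dB.
Output overshoot = 25 − 15 = 10 dB.
Ratio = input overshoot / output overshoot = 25 / 10 = 2.5.

2.5:1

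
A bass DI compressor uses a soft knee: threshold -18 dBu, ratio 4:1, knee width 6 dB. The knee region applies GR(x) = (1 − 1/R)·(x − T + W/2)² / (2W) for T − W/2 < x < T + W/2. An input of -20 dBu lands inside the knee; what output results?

x − T + W/2 = -20 − (-18) + 3 = 1.
GR = (1 − 1/4) × 1² / 12 = 0.75 × 1 / 12 = 0.0625 dB.
Output = -20 − 0.0625 = -20.0625 dBu.

-20.0625 dBu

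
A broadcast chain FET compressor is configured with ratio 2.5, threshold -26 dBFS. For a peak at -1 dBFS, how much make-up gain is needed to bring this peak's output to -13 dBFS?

3 dB

Overshoot 25 dB → 25/2.5 = 10 dB after compression, so the compressed level is -26 + 10 = -16 dBFS.
Make-up = target − compressed = -13 − (-16) = 3 dB.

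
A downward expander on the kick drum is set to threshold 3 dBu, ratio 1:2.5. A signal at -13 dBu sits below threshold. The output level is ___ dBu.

-37 dBu

The input is 16 dB below the 3 dBu threshold.
A 1:2.5 expander multiplies undershoot by 2.5: 16 × 2.5 = 40 dB below threshold.
Output = 3 − 40 = -37 dBu.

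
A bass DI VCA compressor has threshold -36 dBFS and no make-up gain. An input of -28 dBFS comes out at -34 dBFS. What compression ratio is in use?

Input overshoot = -28 − (-36) = 8 dB; output overshoot = -34 − (-36) = 2 dB.
Ratio = 8 / 2 = 4.

4:1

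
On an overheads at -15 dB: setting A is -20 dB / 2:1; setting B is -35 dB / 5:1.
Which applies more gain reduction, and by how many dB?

A: GR = 5 − 5/2 = 2.5 dB.
B: GR = 20 − 20/5 = 16 dB.
B reduces 13.5 dB more.

B, by 13.5 dB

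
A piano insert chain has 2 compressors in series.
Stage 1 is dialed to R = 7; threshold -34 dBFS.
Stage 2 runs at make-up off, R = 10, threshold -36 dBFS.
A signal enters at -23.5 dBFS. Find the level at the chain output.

Stage 1: 10.5 dB above -34 dBFS, reduced 7:1 to 1.5 dB above → -32.5 dBFS.
Stage 2: 3.5 dB above -36 dBFS, reduced 10:1 to 0.35 dB above → -35.65 dBFS.

-35.65 dBFS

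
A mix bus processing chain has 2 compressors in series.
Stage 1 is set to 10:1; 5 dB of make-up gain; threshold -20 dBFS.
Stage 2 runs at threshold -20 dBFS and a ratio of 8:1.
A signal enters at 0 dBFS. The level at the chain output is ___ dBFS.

-19.125 dBFS

Stage 1: 20 dB above -20 dBFS, reduced 10:1 to 2 dB above → -18 dBFS; +5 dB make-up → -13 dBFS.
Stage 2: overshoot 7 dB → 7/8 = 0.875 dB → -19.125 dBFS.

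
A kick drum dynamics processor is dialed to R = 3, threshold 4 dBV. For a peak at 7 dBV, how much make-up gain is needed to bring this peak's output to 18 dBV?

13 dB

Without make-up, output = threshold + overshoot/3 = 4 + 1 = 5 dBV.
Gap to target: 13 dB.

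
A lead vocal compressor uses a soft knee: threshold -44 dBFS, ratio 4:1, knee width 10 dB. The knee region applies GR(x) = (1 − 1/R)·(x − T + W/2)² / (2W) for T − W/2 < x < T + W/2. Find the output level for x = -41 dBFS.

-43.4 dBFS

x − T + W/2 = -41 − (-44) + 5 = 8.
GR = (1 − 1/4) × 8² / 20 = 0.75 × 64 / 20 = 2.4 dB.
Output = -41 − 2.4 = -43.4 dBFS.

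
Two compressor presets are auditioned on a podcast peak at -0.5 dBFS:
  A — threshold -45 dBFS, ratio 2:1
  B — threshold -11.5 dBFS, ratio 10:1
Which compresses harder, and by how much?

A: 44.5 dB over, compressed to 22.25 dB over, so 22.25 dB of GR.
B: 11 dB over, compressed to 1.1 dB over, so 9.9 dB of GR.
A applies 12.35 dB more gain reduction.

A, by 12.35 dB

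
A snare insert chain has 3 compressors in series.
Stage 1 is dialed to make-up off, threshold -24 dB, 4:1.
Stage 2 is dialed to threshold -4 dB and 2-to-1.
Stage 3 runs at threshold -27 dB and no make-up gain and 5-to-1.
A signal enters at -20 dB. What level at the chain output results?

Stage 1: 4 dB above -24 dB, reduced 4:1 to 1 dB above → -23 dB.
Stage 2: below threshold (-23 ≤ -4); passes unchanged; output -23 dB.
Stage 3: -23 dB is 4 dB over -27 dB; at 5:1 that becomes 0.8 dB over, giving -26.2 dB.

-26.2 dB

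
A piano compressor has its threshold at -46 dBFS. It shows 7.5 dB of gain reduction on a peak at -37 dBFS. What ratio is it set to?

Input overshoot = -37 − (-46) = 9 dB.
Output overshoot = 9 − 7.5 = 1.5 dB.
Ratio = input overshoot / output overshoot = 9 / 1.5 = 6.

6:1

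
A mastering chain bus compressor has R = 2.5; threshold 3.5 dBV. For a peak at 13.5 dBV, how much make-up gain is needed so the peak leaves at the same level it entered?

6 dB

Overshoot 10 dB → 10/2.5 = 4 dB after compression, so the compressed level is 3.5 + 4 = 7.5 dBV.
Make-up = target − compressed = 13.5 − 7.5 = 6 dB.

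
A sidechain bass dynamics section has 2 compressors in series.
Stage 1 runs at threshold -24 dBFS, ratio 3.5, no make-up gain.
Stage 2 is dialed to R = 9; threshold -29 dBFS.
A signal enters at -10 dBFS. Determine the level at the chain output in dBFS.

-28 dBFS

Stage 1: overshoot 14 dB → 14/3.5 = 4 dB → -20 dBFS.
Stage 2: -20 dBFS is 9 dB over -29 dBFS; at 9:1 that becomes 1 dB over, giving -28 dBFS.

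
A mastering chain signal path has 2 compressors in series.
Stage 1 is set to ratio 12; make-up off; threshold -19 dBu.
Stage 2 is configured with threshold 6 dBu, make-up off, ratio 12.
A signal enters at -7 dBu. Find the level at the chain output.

Stage 1: 12 dB above -19 dBu, reduced 12:1 to 1 dB above → -18 dBu.
Stage 2: -18 dBu is at or below the 6 dBu threshold — no compression; output -18 dBu.

-18 dBu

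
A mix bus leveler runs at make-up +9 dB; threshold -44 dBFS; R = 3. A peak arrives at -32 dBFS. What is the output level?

Overshoot: -32 − (-44) = 12 dB.
At 3:1 the overshoot is divided by 3, leaving 4 dB above threshold.
So the level is -44 + 4 = -40 dBFS; make-up adds 9 dB, giving -31 dBFS.

-31 dBFS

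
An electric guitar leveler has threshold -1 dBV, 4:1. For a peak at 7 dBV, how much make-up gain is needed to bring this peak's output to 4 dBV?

3 dB

Without make-up, output = threshold + overshoot/4 = -1 + 2 = 1 dBV.
Gap to target: 3 dB.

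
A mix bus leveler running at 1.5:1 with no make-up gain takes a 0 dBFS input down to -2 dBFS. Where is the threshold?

-6 dBFS

Input is 6 dB above T (since output overshoot × R = input overshoot: (-2 − T)·1.5 = 0 − T gives T = -6 dBFS).
Check: -6 + (0 − (-6))/1.5 = -6 + 4 = -2 dBFS. ✓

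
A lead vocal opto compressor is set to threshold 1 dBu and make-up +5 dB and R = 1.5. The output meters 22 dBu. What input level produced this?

25 dBu

Remove make-up: 22 − 5 = 17 dBu.
That's 16 dB above the 1 dBu threshold.
Input overshoot = R × output overshoot = 24 dB → input = 1 + 24 = 25 dBu.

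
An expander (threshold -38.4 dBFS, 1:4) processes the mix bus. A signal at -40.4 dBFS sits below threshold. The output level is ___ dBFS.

Undershoot = (-38.4) − (-40.4) = 2 dB.
At 1:4, that expands to 8 dB under threshold.
Output = -38.4 − 8 = -46.4 dBFS.

-46.4 dBFS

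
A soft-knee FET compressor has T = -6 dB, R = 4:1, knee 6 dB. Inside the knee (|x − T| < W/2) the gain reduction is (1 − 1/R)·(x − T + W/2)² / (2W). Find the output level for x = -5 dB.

x − T + W/2 = -5 − (-6) + 3 = 4.
GR = (1 − 1/4) × 4² / 12 = 0.75 × 16 / 12 = 1 dB.
Output = -5 − 1 = -6 dB.

-6 dB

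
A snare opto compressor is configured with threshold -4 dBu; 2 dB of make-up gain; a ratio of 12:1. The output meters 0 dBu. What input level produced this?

20 dBu

Stripping the +2 dB make-up gives -2 dBu at the gain stage.
The compressed level sits -2 − (-4) = 2 dB over threshold.
Input overshoot = R × output overshoot = 24 dB → input = -4 + 24 = 20 dBu.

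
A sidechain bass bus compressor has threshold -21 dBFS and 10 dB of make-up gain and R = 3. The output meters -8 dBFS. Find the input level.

-12 dBFS

Stripping the +10 dB make-up gives -18 dBFS at the gain stage.
Post-compression overshoot = -18 − (-21) = 3 dB.
Input overshoot = R × output overshoot = 9 dB → input = -21 + 9 = -12 dBFS.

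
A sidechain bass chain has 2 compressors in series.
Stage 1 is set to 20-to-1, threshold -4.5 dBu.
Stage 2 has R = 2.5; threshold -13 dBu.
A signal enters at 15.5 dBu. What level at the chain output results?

-9.2 dBu

Stage 1: 20 dB above -4.5 dBu, reduced 20:1 to 1 dB above → -3.5 dBu.
Stage 2: 9.5 dB above -13 dBu, reduced 2.5:1 to 3.8 dB above → -9.2 dBu.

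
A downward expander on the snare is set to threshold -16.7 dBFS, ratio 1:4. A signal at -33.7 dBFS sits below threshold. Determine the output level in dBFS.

The input is 17 dB below the -16.7 dBFS threshold.
A 1:4 expander multiplies undershoot by 4: 17 × 4 = 68 dB below threshold.
Output = -16.7 − 68 = -84.7 dBFS.

-84.7 dBFS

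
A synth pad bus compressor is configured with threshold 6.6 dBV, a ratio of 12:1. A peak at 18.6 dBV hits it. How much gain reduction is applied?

11 dB

The signal is 12 dB above threshold.
At 12:1, output sits 12/12 = 1 dB above threshold.
So the signal is attenuated by 12 − 1 = 11 dB.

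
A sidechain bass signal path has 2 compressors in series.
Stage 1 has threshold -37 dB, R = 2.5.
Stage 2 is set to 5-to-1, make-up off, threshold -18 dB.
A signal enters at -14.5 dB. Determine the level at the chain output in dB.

-28 dB

Stage 1: 22.5 dB above -37 dB, reduced 2.5:1 to 9 dB above → -28 dB.
Stage 2: below threshold (-28 ≤ -18); passes unchanged; output -28 dB.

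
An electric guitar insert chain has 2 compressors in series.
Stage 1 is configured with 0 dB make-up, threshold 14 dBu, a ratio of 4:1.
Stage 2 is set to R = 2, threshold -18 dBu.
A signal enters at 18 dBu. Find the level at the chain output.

Stage 1: 4 dB above 14 dBu, reduced 4:1 to 1 dB above → 15 dBu.
Stage 2: 15 dBu is 33 dB over -18 dBu; at 2:1 that becomes 16.5 dB over, giving -1.5 dBu.

-1.5 dBu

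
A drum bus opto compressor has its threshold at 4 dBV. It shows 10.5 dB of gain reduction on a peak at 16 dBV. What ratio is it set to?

Input overshoot = 16 − 4 = 12 dB.
Output overshoot = 12 − 10.5 = 1.5 dB.
Ratio = input overshoot / output overshoot = 12 / 1.5 = 8.

8:1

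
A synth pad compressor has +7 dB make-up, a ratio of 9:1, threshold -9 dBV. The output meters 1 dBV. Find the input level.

Stripping the +7 dB make-up gives -6 dBV at the gain stage.
Post-compression overshoot = -6 − (-9) = 3 dB.
Undo the ratio: input overshoot = 3 × 9 = 27 dB, giving input = 18 dBV.

18 dBV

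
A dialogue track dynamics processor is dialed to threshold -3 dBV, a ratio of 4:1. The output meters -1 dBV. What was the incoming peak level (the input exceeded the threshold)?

5 dBV

Post-compression overshoot = -1 − (-3) = 2 dB.
Before 4:1 compression the overshoot was 2 × 4 = 8 dB, so input = -3 + 8 = 5 dBV.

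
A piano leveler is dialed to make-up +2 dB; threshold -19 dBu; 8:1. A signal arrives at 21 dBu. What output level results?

The input is 40 dB above the -19 dBu threshold.
8:1 compression reduces that to 40/8 = 5 dB over.
So the level is -19 + 5 = -14 dBu; make-up adds 2 dB, giving -12 dBu.

-12 dBu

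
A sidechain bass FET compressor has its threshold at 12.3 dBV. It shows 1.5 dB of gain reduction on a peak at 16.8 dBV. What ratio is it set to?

Input overshoot = 16.8 − 12.3 = 4.5 dB.
Output overshoot = 4.5 − 1.5 = 3 dB.
Ratio = input overshoot / output overshoot = 4.5 / 3 = 1.5.

1.5:1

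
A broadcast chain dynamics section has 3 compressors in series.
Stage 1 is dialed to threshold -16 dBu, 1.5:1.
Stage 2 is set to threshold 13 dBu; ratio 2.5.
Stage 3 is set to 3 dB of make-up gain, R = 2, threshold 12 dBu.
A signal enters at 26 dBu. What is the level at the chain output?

15 dBu

Stage 1: overshoot 42 dB → 42/1.5 = 28 dB → 12 dBu.
Stage 2: 12 dBu ≤ 13 dBu, so stage 2 doesn't engage; output 12 dBu.
Stage 3: below threshold (12 ≤ 12); passes unchanged; make-up brings it to 15 dBu.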